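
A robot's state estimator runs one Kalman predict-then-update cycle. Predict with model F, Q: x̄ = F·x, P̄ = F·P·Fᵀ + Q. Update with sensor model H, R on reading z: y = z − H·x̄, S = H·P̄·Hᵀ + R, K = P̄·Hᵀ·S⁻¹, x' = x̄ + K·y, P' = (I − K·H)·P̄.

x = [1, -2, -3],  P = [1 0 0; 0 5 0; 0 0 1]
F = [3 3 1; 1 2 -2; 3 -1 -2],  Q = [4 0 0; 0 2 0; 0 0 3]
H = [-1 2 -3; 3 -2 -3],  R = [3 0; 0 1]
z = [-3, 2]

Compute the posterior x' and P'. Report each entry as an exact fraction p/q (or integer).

x' = [59111/6615, 664561/85995, 20866/6615]
P' = [142649/6615 141433/6615 47704/6615; 141433/6615 1843913/85995 46763/6615; 47704/6615 46763/6615 16679/6615]

x̄ = F·x = [-6, 3, 11]
P̄ = F·P·Fᵀ + Q = [59 31 -8; 31 27 -3; -8 -3 21]
y = z − H·x̄ = [18, 59]
S = H·P̄·Hᵀ + R = [223 200; 200 565]
K = P̄·Hᵀ·S⁻¹ = [-193/1323 1969/6615; 1696/17199 4304/85995; -281/1323 -451/6615]
x' = x̄ + K·y = [59111/6615, 664561/85995, 20866/6615]
P' = (I − K·H)·P̄ = [142649/6615 141433/6615 47704/6615; 141433/6615 1843913/85995 46763/6615; 47704/6615 46763/6615 16679/6615]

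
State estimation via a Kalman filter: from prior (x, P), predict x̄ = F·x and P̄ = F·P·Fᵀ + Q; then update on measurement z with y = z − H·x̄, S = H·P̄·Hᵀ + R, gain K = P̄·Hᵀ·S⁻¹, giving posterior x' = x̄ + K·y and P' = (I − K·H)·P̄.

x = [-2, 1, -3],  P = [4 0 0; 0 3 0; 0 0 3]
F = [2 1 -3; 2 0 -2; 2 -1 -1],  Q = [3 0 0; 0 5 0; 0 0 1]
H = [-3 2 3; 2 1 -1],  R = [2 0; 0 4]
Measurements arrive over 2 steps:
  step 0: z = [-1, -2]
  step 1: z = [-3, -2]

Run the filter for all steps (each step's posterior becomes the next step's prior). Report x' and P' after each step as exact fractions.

step 0: x̄ = F·x = [6, 2, -2]
step 0: P̄ = F·P·Fᵀ + Q = [49 34 22; 34 33 22; 22 22 23]
step 0: y = z − H·x̄ = [19, -18]
step 0: S = H·P̄·Hᵀ + R = [242 -43; -43 260]
step 0: K = P̄·Hᵀ·S⁻¹ = [450/20357 8687/20357; 11197/61071 20408/61071; 14069/61071 12427/61071]
step 0: x' = x̄ + K·y = [-25674/20357, -32459/61071, -78517/61071]
step 0: P' = (I − K·H)·P̄ = [47773/20357 -7635/20357 53163/20357; -7635/20357 67201/61071 -60241/61071; 53163/20357 -60241/61071 209029/61071]
step 1: x̄ = F·x = [49048/61071, 2990/61071, -14356/20357]
step 1: P̄ = F·P·Fᵀ + Q = [1060909/61071 307232/61071 -87744/20357; 307232/61071 438835/61071 -13424/20357; -87744/20357 -13424/20357 81253/20357]
step 1: y = z − H·x̄ = [87155/61071, -266296/61071]
step 1: S = H·P̄·Hᵀ + R = [14187622/61071 -8321189/61071; -8321189/61071 7532914/61071]
step 1: K = P̄·Hᵀ·S⁻¹ = [-15786156/205399999 55972381/205399999; 128671061/616199997 231590944/616199997; 67238881/616199997 7975721/616199997]
step 1: x' = x̄ + K·y = [-101629324/205399999, -796040309/616199997, -373371967/616199997]
step 1: P' = (I − K·H)·P̄ = [232647395/205399999 -11569185/205399999 229836081/205399999; -11569185/205399999 628111223/616199997 -367667663/616199997; 229836081/205399999 -367667663/616199997 979445939/616199997]

step 0: x' = [-25674/20357, -32459/61071, -78517/61071], P' = [47773/20357 -7635/20357 53163/20357; -7635/20357 67201/61071 -60241/61071; 53163/20357 -60241/61071 209029/61071]
step 1: x' = [-101629324/205399999, -796040309/616199997, -373371967/616199997], P' = [232647395/205399999 -11569185/205399999 229836081/205399999; -11569185/205399999 628111223/616199997 -367667663/616199997; 229836081/205399999 -367667663/616199997 979445939/616199997]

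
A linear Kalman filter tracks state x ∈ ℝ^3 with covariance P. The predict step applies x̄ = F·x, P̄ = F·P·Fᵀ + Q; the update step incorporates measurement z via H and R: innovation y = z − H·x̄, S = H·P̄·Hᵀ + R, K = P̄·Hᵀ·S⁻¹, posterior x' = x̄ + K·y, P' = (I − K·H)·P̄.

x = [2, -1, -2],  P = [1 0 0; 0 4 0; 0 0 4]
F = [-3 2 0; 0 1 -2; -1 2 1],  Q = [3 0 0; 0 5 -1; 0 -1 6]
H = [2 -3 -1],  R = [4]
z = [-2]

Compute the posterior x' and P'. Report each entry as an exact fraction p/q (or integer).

x' = [-1299/190, -208/95, -451/95]
P' = [5151/190 1137/95 1714/95; 1137/95 693/95 311/95; 1714/95 311/95 2467/95]

x̄ = F·x = [-8, 3, -6]
P̄ = F·P·Fᵀ + Q = [28 8 19; 8 25 -1; 19 -1 27]
y = z − H·x̄ = [17]
S = H·P̄·Hᵀ + R = [190]
K = P̄·Hᵀ·S⁻¹ = [13/190; -29/95; 7/95]
x' = x̄ + K·y = [-1299/190, -208/95, -451/95]
P' = (I − K·H)·P̄ = [5151/190 1137/95 1714/95; 1137/95 693/95 311/95; 1714/95 311/95 2467/95]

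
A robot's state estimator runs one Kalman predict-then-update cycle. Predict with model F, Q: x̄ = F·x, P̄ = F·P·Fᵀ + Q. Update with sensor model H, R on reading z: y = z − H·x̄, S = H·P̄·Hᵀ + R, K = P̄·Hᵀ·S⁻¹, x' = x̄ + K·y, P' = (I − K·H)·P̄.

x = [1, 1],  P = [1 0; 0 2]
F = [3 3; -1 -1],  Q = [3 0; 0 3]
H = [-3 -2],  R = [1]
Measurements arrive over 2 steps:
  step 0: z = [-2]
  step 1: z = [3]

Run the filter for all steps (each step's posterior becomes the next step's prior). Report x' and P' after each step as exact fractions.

step 0: x̄ = F·x = [6, -2]
step 0: P̄ = F·P·Fᵀ + Q = [30 -9; -9 6]
step 0: y = z − H·x̄ = [12]
step 0: S = H·P̄·Hᵀ + R = [187]
step 0: K = P̄·Hᵀ·S⁻¹ = [-72/187; 15/187]
step 0: x' = x̄ + K·y = [258/187, -194/187]
step 0: P' = (I − K·H)·P̄ = [426/187 -603/187; -603/187 897/187]
step 1: x̄ = F·x = [192/187, -64/187]
step 1: P̄ = F·P·Fᵀ + Q = [1614/187 -351/187; -351/187 678/187]
step 1: y = z − H·x̄ = [1009/187]
step 1: S = H·P̄·Hᵀ + R = [13213/187]
step 1: K = P̄·Hᵀ·S⁻¹ = [-4140/13213; -303/13213]
step 1: x' = x̄ + K·y = [-8772/13213, -6157/13213]
step 1: P' = (I − K·H)·P̄ = [22386/13213 -31509/13213; -31509/13213 47415/13213]

step 0: x' = [258/187, -194/187], P' = [426/187 -603/187; -603/187 897/187]
step 1: x' = [-8772/13213, -6157/13213], P' = [22386/13213 -31509/13213; -31509/13213 47415/13213]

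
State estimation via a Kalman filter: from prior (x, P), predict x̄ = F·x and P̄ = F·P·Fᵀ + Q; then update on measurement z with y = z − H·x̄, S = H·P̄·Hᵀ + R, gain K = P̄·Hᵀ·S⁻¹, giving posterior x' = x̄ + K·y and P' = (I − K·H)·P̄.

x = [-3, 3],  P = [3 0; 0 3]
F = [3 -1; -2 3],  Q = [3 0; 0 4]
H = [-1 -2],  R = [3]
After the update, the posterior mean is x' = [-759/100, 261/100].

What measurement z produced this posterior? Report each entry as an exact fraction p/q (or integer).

z = [3]

x̄ = F·x = [-12, 15]
P̄ = F·P·Fᵀ + Q = [33 -27; -27 43]
S = H·P̄·Hᵀ + R = [100]
K = P̄·Hᵀ·S⁻¹ = [21/100; -59/100]
x' − x̄ = [441/100, -1239/100] = K·y
y = (KᵀK)⁻¹·Kᵀ·(x' − x̄) = [21]
z = y + H·x̄ = [21] + [-18] = [3]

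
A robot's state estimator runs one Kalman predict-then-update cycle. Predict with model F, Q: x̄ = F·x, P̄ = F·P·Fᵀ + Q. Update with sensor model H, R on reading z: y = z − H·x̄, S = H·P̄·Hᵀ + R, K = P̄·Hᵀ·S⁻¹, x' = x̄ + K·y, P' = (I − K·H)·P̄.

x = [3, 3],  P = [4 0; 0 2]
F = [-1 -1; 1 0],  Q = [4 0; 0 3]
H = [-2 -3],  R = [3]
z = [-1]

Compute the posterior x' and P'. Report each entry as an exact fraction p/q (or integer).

x̄ = F·x = [-6, 3]
P̄ = F·P·Fᵀ + Q = [10 -4; -4 7]
y = z − H·x̄ = [-4]
S = H·P̄·Hᵀ + R = [58]
K = P̄·Hᵀ·S⁻¹ = [-4/29; -13/58]
x' = x̄ + K·y = [-158/29, 113/29]
P' = (I − K·H)·P̄ = [258/29 -168/29; -168/29 237/58]

x' = [-158/29, 113/29]
P' = [258/29 -168/29; -168/29 237/58]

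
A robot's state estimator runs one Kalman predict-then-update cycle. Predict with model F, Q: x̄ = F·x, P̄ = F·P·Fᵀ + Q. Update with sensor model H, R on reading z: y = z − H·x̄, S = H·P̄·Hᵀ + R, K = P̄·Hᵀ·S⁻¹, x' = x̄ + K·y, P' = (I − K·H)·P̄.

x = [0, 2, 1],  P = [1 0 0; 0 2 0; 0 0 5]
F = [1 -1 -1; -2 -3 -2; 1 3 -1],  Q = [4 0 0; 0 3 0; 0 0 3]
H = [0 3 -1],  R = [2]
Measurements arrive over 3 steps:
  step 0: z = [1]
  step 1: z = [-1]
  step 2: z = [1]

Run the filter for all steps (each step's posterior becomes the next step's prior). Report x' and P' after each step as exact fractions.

step 0: x̄ = F·x = [-3, -8, 5]
step 0: P̄ = F·P·Fᵀ + Q = [12 14 0; 14 45 -10; 0 -10 27]
step 0: y = z − H·x̄ = [30]
step 0: S = H·P̄·Hᵀ + R = [494]
step 0: K = P̄·Hᵀ·S⁻¹ = [21/247; 145/494; -3/26]
step 0: x' = x̄ + K·y = [-111/247, 199/247, 20/13]
step 0: P' = (I − K·H)·P̄ = [2082/247 413/247 63/13; 413/247 1205/494 175/26; 63/13 175/26 531/26]
step 1: x̄ = F·x = [-690/247, -1135/247, 106/247]
step 1: P̄ = F·P·Fᵀ + Q = [8822/247 15632/247 426/247; 15632/247 138303/494 -8202/247; 426/247 -8202/247 3399/247]
step 1: y = z − H·x̄ = [3264/247]
step 1: S = H·P̄·Hᵀ + R = [1350937/494]
step 1: K = P̄·Hᵀ·S⁻¹ = [92940/1350937; 431313/1350937; -56010/1350937]
step 1: x' = x̄ + K·y = [-2545710/1350937, -508129/1350937, -160394/1350937]
step 1: P' = (I − K·H)·P̄ = [30765362/1350937 4351142/1350937 12867546/1350937; 4351142/1350937 1635093/1350937 4042653/1350937; 12867546/1350937 4042653/1350937 12239979/1350937]
step 2: x̄ = F·x = [-1877187/1350937, 6936595/1350937, -558529/192991]
step 2: P̄ = F·P·Fᵀ + Q = [23692112/1350937 -16283364/1350937 1854564/192991; -16283364/1350937 394455920/1350937 -14722120/192991; 1854564/192991 -14722120/192991 5412833/192991]
step 2: y = z − H·x̄ = [-23368551/1350937]
step 2: S = H·P̄·Hᵀ + R = [4209024025/1350937]
step 2: K = P̄·Hᵀ·S⁻¹ = [-12366408/841804805; 51456904/168360961; -347054351/4209024025]
step 2: x' = x̄ + K·y = [-955810671/841804805, -25627757/168360961, -6177842902/4209024025]
step 2: P' = (I − K·H)·P̄ = [2839435664/168360961 325849788/168360961 4912479636/841804805; 325849788/168360961 159632560/168360961 375983872/168360961; 4912479636/841804805 375983872/168360961 28892899102/4209024025]

step 0: x' = [-111/247, 199/247, 20/13], P' = [2082/247 413/247 63/13; 413/247 1205/494 175/26; 63/13 175/26 531/26]
step 1: x' = [-2545710/1350937, -508129/1350937, -160394/1350937], P' = [30765362/1350937 4351142/1350937 12867546/1350937; 4351142/1350937 1635093/1350937 4042653/1350937; 12867546/1350937 4042653/1350937 12239979/1350937]
step 2: x' = [-955810671/841804805, -25627757/168360961, -6177842902/4209024025], P' = [2839435664/168360961 325849788/168360961 4912479636/841804805; 325849788/168360961 159632560/168360961 375983872/168360961; 4912479636/841804805 375983872/168360961 28892899102/4209024025]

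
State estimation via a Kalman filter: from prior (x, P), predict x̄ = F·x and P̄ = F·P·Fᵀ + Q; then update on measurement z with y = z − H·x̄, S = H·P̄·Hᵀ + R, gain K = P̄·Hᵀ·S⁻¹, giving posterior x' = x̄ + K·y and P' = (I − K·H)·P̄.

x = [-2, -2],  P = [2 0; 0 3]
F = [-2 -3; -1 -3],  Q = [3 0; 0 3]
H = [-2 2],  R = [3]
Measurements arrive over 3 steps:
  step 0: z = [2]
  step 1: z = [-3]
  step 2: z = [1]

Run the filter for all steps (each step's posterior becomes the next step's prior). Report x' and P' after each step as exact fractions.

step 0: x' = [38/5, 292/35], P' = [162/5 159/5; 159/5 1116/35]
step 1: x' = [-4192/1827, -6614/1827], P' = [73603/609 71699/609; 71699/609 70243/609]
step 2: x' = [146462/62171, 882632/310855], P' = [8439786/62171 8221308/62171; 8221308/62171 40245921/310855]

step 0: x̄ = F·x = [10, 8]
step 0: P̄ = F·P·Fᵀ + Q = [38 31; 31 32]
step 0: y = z − H·x̄ = [6]
step 0: S = H·P̄·Hᵀ + R = [35]
step 0: K = P̄·Hᵀ·S⁻¹ = [-2/5; 2/35]
step 0: x' = x̄ + K·y = [38/5, 292/35]
step 0: P' = (I − K·H)·P̄ = [162/5 159/5; 159/5 1116/35]
step 1: x̄ = F·x = [-1408/35, -1142/35]
step 1: P̄ = F·P·Fᵀ + Q = [28041/35 22329/35; 22329/35 17961/35]
step 1: y = z − H·x̄ = [-91/5]
step 1: S = H·P̄·Hᵀ + R = [783/5]
step 1: K = P̄·Hᵀ·S⁻¹ = [-544/261; -416/261]
step 1: x' = x̄ + K·y = [-4192/1827, -6614/1827]
step 1: P' = (I − K·H)·P̄ = [73603/609 71699/609; 71699/609 70243/609]
step 2: x̄ = F·x = [28226/1827, 24034/1827]
step 2: P̄ = F·P·Fᵀ + Q = [1788814/609 1424684/609; 1424684/609 1137811/609]
step 2: y = z − H·x̄ = [10211/1827]
step 2: S = H·P̄·Hᵀ + R = [310855/609]
step 2: K = P̄·Hᵀ·S⁻¹ = [-145652/62171; -573746/310855]
step 2: x' = x̄ + K·y = [146462/62171, 882632/310855]
step 2: P' = (I − K·H)·P̄ = [8439786/62171 8221308/62171; 8221308/62171 40245921/310855]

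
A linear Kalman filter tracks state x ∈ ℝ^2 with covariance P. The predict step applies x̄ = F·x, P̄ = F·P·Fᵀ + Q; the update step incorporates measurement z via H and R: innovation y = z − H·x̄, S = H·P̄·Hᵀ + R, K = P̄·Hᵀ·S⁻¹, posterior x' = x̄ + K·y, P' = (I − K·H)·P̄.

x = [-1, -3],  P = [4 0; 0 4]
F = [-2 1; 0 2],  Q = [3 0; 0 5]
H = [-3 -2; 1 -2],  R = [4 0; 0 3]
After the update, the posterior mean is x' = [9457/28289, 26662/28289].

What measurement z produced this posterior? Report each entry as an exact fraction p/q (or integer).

z = [-3, -2]

x̄ = F·x = [-1, -6]
P̄ = F·P·Fᵀ + Q = [23 8; 8 21]
S = H·P̄·Hᵀ + R = [391 47; 47 78]
K = P̄·Hᵀ·S⁻¹ = [-6959/28289 6732/28289; -3550/28289 -10192/28289]
x' − x̄ = [37746/28289, 196396/28289] = K·y
y = (KᵀK)⁻¹·Kᵀ·(x' − x̄) = [-18, -13]
z = y + H·x̄ = [-18, -13] + [15, 11] = [-3, -2]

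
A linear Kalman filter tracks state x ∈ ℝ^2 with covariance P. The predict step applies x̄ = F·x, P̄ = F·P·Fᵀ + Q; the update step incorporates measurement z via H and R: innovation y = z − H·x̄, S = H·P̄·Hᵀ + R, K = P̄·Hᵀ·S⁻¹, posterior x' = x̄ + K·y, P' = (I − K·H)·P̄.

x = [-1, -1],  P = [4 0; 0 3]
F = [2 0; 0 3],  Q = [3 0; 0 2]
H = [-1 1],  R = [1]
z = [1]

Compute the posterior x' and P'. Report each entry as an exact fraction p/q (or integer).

x̄ = F·x = [-2, -3]
P̄ = F·P·Fᵀ + Q = [19 0; 0 29]
y = z − H·x̄ = [2]
S = H·P̄·Hᵀ + R = [49]
K = P̄·Hᵀ·S⁻¹ = [-19/49; 29/49]
x' = x̄ + K·y = [-136/49, -89/49]
P' = (I − K·H)·P̄ = [570/49 551/49; 551/49 580/49]

x' = [-136/49, -89/49]
P' = [570/49 551/49; 551/49 580/49]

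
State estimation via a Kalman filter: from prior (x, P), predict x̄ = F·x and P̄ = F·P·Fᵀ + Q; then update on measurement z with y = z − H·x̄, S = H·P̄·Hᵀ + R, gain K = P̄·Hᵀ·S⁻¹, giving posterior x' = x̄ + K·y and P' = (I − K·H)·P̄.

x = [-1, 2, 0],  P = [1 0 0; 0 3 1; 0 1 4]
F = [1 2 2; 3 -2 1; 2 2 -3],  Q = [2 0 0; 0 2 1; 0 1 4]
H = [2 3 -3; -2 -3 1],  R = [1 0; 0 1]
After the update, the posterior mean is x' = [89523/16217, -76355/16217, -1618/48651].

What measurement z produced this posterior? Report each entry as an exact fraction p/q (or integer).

z = [-3, 3]

x̄ = F·x = [3, -7, 2]
P̄ = F·P·Fᵀ + Q = [39 -3 -12; -3 23 -9; -12 -9 44]
S = H·P̄·Hᵀ + R = [1030 -663; -663 474]
K = P̄·Hᵀ·S⁻¹ = [-1311/16217 -4605/16217; -1692/16217 -4830/16217; -7919/16217 -23479/48651]
x' − x̄ = [40872/16217, 37164/16217, -98920/48651] = K·y
y = (KᵀK)⁻¹·Kᵀ·(x' − x̄) = [18, -14]
z = y + H·x̄ = [18, -14] + [-21, 17] = [-3, 3]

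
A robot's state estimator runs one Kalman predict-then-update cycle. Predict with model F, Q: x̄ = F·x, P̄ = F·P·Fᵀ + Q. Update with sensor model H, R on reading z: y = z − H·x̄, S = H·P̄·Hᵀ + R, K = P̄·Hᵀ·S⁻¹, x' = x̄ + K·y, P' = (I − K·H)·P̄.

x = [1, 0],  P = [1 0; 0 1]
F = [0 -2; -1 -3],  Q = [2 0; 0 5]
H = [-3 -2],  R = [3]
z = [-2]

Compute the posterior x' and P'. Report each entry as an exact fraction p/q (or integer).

x̄ = F·x = [0, -1]
P̄ = F·P·Fᵀ + Q = [6 6; 6 15]
y = z − H·x̄ = [-4]
S = H·P̄·Hᵀ + R = [189]
K = P̄·Hᵀ·S⁻¹ = [-10/63; -16/63]
x' = x̄ + K·y = [40/63, 1/63]
P' = (I − K·H)·P̄ = [26/21 -34/21; -34/21 59/21]

x' = [40/63, 1/63]
P' = [26/21 -34/21; -34/21 59/21]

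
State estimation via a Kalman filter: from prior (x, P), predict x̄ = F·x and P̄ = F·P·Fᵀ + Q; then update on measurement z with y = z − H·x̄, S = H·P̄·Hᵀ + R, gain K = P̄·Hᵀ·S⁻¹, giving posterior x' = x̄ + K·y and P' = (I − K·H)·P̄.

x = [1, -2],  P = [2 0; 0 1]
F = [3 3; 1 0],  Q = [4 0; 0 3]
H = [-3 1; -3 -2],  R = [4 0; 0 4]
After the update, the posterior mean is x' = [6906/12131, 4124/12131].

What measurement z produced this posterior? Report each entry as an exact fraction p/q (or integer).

z = [-2, -2]

x̄ = F·x = [-3, 1]
P̄ = F·P·Fᵀ + Q = [31 6; 6 5]
S = H·P̄·Hᵀ + R = [252 287; 287 375]
K = P̄·Hᵀ·S⁻¹ = [-2490/12131 -213/1733; 3161/12131 -475/1733]
x' − x̄ = [43299/12131, -8007/12131] = K·y
y = (KᵀK)⁻¹·Kᵀ·(x' − x̄) = [-12, -9]
z = y + H·x̄ = [-12, -9] + [10, 7] = [-2, -2]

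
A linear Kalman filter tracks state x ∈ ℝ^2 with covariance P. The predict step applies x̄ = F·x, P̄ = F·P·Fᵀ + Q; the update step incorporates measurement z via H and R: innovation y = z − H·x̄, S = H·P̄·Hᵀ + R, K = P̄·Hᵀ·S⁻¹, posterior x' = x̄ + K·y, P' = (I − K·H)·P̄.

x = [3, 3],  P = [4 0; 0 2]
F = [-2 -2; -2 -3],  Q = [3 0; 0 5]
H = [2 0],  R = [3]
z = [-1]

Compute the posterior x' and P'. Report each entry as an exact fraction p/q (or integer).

x̄ = F·x = [-12, -15]
P̄ = F·P·Fᵀ + Q = [27 28; 28 39]
y = z − H·x̄ = [23]
S = H·P̄·Hᵀ + R = [111]
K = P̄·Hᵀ·S⁻¹ = [18/37; 56/111]
x' = x̄ + K·y = [-30/37, -377/111]
P' = (I − K·H)·P̄ = [27/37 28/37; 28/37 1193/111]

x' = [-30/37, -377/111]
P' = [27/37 28/37; 28/37 1193/111]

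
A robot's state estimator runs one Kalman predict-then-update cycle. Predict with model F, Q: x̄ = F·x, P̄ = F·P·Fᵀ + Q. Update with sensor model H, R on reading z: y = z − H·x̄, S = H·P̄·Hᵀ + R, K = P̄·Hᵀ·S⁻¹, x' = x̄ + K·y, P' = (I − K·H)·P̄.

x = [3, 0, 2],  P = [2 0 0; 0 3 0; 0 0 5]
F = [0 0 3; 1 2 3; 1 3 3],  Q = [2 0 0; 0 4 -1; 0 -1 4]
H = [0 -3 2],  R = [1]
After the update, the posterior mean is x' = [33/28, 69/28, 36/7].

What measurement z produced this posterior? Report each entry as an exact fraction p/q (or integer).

x̄ = F·x = [6, 9, 9]
P̄ = F·P·Fᵀ + Q = [47 45 45; 45 63 64; 45 64 78]
S = H·P̄·Hᵀ + R = [112]
K = P̄·Hᵀ·S⁻¹ = [-45/112; -61/112; -9/28]
x' − x̄ = [-135/28, -183/28, -27/7] = K·y
y = (KᵀK)⁻¹·Kᵀ·(x' − x̄) = [12]
z = y + H·x̄ = [12] + [-9] = [3]

z = [3]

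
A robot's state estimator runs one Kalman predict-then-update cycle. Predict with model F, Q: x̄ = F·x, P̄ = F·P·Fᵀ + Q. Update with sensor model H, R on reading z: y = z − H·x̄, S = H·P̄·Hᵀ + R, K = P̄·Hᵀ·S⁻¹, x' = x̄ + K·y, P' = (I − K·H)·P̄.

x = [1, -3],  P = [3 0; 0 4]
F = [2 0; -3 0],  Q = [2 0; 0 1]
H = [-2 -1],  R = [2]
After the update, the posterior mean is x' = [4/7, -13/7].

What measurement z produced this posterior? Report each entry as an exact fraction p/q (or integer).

x̄ = F·x = [2, -3]
P̄ = F·P·Fᵀ + Q = [14 -18; -18 28]
S = H·P̄·Hᵀ + R = [14]
K = P̄·Hᵀ·S⁻¹ = [-5/7; 4/7]
x' − x̄ = [-10/7, 8/7] = K·y
y = (KᵀK)⁻¹·Kᵀ·(x' − x̄) = [2]
z = y + H·x̄ = [2] + [-1] = [1]

z = [1]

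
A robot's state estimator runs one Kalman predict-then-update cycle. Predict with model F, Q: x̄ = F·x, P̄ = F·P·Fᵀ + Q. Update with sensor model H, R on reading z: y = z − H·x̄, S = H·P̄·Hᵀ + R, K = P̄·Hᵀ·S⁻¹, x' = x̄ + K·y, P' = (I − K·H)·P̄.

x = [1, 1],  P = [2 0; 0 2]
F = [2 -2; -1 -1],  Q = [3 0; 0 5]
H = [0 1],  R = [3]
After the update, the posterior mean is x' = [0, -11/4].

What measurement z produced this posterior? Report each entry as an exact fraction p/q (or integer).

x̄ = F·x = [0, -2]
P̄ = F·P·Fᵀ + Q = [19 0; 0 9]
S = H·P̄·Hᵀ + R = [12]
K = P̄·Hᵀ·S⁻¹ = [0; 3/4]
x' − x̄ = [0, -3/4] = K·y
y = (KᵀK)⁻¹·Kᵀ·(x' − x̄) = [-1]
z = y + H·x̄ = [-1] + [-2] = [-3]

z = [-3]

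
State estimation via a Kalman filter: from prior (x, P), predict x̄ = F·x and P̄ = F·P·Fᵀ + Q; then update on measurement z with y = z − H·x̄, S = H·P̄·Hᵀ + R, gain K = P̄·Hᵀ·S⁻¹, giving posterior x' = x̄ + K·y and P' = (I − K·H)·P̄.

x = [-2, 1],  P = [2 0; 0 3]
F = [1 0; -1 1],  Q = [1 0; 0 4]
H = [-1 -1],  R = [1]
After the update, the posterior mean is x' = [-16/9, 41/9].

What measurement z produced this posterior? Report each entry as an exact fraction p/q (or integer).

z = [-3]

x̄ = F·x = [-2, 3]
P̄ = F·P·Fᵀ + Q = [3 -2; -2 9]
S = H·P̄·Hᵀ + R = [9]
K = P̄·Hᵀ·S⁻¹ = [-1/9; -7/9]
x' − x̄ = [2/9, 14/9] = K·y
y = (KᵀK)⁻¹·Kᵀ·(x' − x̄) = [-2]
z = y + H·x̄ = [-2] + [-1] = [-3]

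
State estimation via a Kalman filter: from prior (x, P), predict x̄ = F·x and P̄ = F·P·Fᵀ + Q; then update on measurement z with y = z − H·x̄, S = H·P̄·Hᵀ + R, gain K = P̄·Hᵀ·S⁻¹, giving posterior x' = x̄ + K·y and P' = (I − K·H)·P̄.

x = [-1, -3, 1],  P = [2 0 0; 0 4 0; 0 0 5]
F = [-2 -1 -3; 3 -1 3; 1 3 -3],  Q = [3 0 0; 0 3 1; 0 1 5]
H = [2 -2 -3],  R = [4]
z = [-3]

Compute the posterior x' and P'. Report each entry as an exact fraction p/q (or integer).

x̄ = F·x = [2, 3, -13]
P̄ = F·P·Fᵀ + Q = [60 -53 29; -53 70 -50; 29 -50 88]
y = z − H·x̄ = [-40]
S = H·P̄·Hᵀ + R = [792]
K = P̄·Hᵀ·S⁻¹ = [139/792; -4/33; -53/396]
x' = x̄ + K·y = [-497/99, 259/33, -757/99]
P' = (I − K·H)·P̄ = [28199/792 -1193/33 18851/396; -1193/33 642/11 -2074/33; 18851/396 -2074/33 14615/198]

x' = [-497/99, 259/33, -757/99]
P' = [28199/792 -1193/33 18851/396; -1193/33 642/11 -2074/33; 18851/396 -2074/33 14615/198]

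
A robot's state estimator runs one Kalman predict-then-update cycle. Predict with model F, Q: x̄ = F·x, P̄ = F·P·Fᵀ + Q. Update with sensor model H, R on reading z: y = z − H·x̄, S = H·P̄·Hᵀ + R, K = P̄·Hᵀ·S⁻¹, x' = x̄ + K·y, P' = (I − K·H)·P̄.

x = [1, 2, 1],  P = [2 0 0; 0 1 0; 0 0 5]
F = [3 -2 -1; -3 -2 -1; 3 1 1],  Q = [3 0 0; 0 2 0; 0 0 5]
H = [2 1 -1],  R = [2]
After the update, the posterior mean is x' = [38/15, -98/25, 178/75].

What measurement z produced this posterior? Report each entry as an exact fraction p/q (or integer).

z = [-1]

x̄ = F·x = [-2, -8, 6]
P̄ = F·P·Fᵀ + Q = [30 -9 11; -9 29 -25; 11 -25 29]
S = H·P̄·Hᵀ + R = [150]
K = P̄·Hᵀ·S⁻¹ = [4/15; 6/25; -16/75]
x' − x̄ = [68/15, 102/25, -272/75] = K·y
y = (KᵀK)⁻¹·Kᵀ·(x' − x̄) = [17]
z = y + H·x̄ = [17] + [-18] = [-1]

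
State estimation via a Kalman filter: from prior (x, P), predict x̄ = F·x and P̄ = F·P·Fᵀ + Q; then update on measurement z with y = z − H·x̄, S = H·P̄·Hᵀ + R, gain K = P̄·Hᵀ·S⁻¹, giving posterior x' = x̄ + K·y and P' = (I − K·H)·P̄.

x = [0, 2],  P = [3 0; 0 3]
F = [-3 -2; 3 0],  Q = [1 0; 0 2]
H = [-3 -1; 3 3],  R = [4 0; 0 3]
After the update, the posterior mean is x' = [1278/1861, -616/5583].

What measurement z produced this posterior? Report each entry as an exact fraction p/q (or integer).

x̄ = F·x = [-4, 0]
P̄ = F·P·Fᵀ + Q = [40 -27; -27 29]
S = H·P̄·Hᵀ + R = [231 -123; -123 138]
K = P̄·Hᵀ·S⁻¹ = [-893/1861 -270/1861; 2638/5583 2594/5583]
x' − x̄ = [8722/1861, -616/5583] = K·y
y = (KᵀK)⁻¹·Kᵀ·(x' − x̄) = [-14, 14]
z = y + H·x̄ = [-14, 14] + [12, -12] = [-2, 2]

z = [-2, 2]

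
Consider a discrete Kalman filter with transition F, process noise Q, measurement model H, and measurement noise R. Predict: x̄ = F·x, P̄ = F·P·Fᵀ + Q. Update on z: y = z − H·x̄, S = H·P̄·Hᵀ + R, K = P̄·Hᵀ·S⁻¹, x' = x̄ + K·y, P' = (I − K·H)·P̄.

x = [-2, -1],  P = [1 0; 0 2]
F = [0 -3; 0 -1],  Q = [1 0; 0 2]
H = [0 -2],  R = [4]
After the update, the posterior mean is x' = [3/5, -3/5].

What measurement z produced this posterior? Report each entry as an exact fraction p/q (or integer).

z = [2]

x̄ = F·x = [3, 1]
P̄ = F·P·Fᵀ + Q = [19 6; 6 4]
S = H·P̄·Hᵀ + R = [20]
K = P̄·Hᵀ·S⁻¹ = [-3/5; -2/5]
x' − x̄ = [-12/5, -8/5] = K·y
y = (KᵀK)⁻¹·Kᵀ·(x' − x̄) = [4]
z = y + H·x̄ = [4] + [-2] = [2]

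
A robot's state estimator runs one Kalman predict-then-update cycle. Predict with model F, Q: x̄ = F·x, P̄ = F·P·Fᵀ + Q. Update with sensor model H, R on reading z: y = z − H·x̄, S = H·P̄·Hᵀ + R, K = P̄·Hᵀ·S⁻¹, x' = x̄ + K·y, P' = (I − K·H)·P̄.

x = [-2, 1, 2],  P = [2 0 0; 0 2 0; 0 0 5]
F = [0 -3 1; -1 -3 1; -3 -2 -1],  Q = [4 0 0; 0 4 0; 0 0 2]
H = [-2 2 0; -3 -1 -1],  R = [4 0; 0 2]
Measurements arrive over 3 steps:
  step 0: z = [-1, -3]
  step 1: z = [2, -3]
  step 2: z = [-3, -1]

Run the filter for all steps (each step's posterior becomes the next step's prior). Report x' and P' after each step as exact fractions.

step 0: x̄ = F·x = [-1, 1, 2]
step 0: P̄ = F·P·Fᵀ + Q = [27 23 7; 23 29 13; 7 13 33]
step 0: y = z − H·x̄ = [-5, -3]
step 0: S = H·P̄·Hᵀ + R = [44 0; 0 513]
step 0: K = P̄·Hᵀ·S⁻¹ = [-2/11 -37/171; 3/11 -37/171; 3/11 -67/513]
step 0: x' = x̄ + K·y = [350/627, 179/627, 1934/1881]
step 0: P' = (I − K·H)·P̄ = [958/627 730/627 -9998/1881; 730/627 1072/627 -8972/1881; -9998/1881 -8972/1881 118372/5643]
step 1: x̄ = F·x = [17/99, -727/1881, -6158/1881]
step 1: P̄ = F·P·Fᵀ + Q = [20488/297 21916/297 3248/297; 21916/297 497302/5643 70724/5643; 3248/297 70724/5643 37060/5643]
step 1: y = z − H·x̄ = [1954/627, -3853/627]
step 1: S = H·P̄·Hᵀ + R = [26404/627 -38068/627; -38068/627 784360/627]
step 1: K = P̄·Hᵀ·S⁻¹ = [-667691/5759889 -1375381/5759889; 225661/677634 -163489/677634; 99230/5759889 -234188/5759889]
step 1: x' = x̄ + K·y = [2453388/1919963, 482005/225878, -5702770/1919963]
step 1: P' = (I − K·H)·P̄ = [7767940/17279667 221282/1016451 -18813328/17279667; 221282/1016451 898265/1016451 -1071644/1016451; -18813328/17279667 -1071644/1016451 76063060/17279667]
step 2: x̄ = F·x = [-35987795/3839926, -2405563/225878, -9851479/1919963]
step 2: P̄ = F·P·Fᵀ + Q = [391923961/17279667 20759059/1016451 87638152/17279667; 20759059/1016451 27052313/1016451 5861896/1016451; 87638152/17279667 5861896/1016451 101005642/17279667]
step 2: y = z − H·x̄ = [-853113/1919963, -86200420/1919963]
step 2: S = H·P̄·Hᵀ + R = [653139772/17279667 -1293016/5759889; -1293016/5759889 773925260/1919963]
step 2: K = P̄·Hᵀ·S⁻¹ = [-1988765612/16454734283 -7638903739/32909468566; 412918124/1265748791 -587682577/2531497582; 46065085/1265748791 -168430685/2531497582]
step 2: x' = x̄ + K·y = [36302986089/32909468566, -941841315/2531497582, -2734114388/1265748791]
step 2: P' = (I − K·H)·P̄ = [6965866990/16454734283 229871982/1265748791 -1249771769/1265748791; 229871982/1265748791 1055708230/1265748791 -1157641599/1265748791; -1249771769/1265748791 -1157641599/1265748791 5075387591/1265748791]

step 0: x' = [350/627, 179/627, 1934/1881], P' = [958/627 730/627 -9998/1881; 730/627 1072/627 -8972/1881; -9998/1881 -8972/1881 118372/5643]
step 1: x' = [2453388/1919963, 482005/225878, -5702770/1919963], P' = [7767940/17279667 221282/1016451 -18813328/17279667; 221282/1016451 898265/1016451 -1071644/1016451; -18813328/17279667 -1071644/1016451 76063060/17279667]
step 2: x' = [36302986089/32909468566, -941841315/2531497582, -2734114388/1265748791], P' = [6965866990/16454734283 229871982/1265748791 -1249771769/1265748791; 229871982/1265748791 1055708230/1265748791 -1157641599/1265748791; -1249771769/1265748791 -1157641599/1265748791 5075387591/1265748791]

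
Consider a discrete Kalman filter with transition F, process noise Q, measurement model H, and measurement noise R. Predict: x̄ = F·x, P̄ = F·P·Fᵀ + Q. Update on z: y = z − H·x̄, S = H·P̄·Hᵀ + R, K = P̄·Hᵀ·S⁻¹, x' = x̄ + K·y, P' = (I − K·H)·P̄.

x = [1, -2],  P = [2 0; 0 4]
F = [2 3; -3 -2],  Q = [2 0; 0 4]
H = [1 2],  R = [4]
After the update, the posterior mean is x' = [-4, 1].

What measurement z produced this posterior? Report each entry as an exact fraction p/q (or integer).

x̄ = F·x = [-4, 1]
P̄ = F·P·Fᵀ + Q = [46 -36; -36 38]
S = H·P̄·Hᵀ + R = [58]
K = P̄·Hᵀ·S⁻¹ = [-13/29; 20/29]
x' − x̄ = [0, 0] = K·y
y = (KᵀK)⁻¹·Kᵀ·(x' − x̄) = [0]
z = y + H·x̄ = [0] + [-2] = [-2]

z = [-2]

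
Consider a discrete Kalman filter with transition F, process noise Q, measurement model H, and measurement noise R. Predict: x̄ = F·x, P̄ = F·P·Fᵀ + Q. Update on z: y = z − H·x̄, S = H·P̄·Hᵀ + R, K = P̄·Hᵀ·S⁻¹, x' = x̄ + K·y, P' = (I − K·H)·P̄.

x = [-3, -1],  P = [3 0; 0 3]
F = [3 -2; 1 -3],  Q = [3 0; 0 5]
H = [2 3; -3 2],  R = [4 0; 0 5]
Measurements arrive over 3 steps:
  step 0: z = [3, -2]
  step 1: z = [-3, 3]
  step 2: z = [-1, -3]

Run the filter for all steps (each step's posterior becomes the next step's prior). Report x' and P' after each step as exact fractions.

step 0: x̄ = F·x = [-7, 0]
step 0: P̄ = F·P·Fᵀ + Q = [42 27; 27 35]
step 0: y = z − H·x̄ = [17, -23]
step 0: S = H·P̄·Hᵀ + R = [811 -177; -177 199]
step 0: K = P̄·Hᵀ·S⁻¹ = [20091/130060 -29187/130060; 2121/9290 1373/9290]
step 0: x' = x̄ + K·y = [25607/32515, 2239/4645]
step 0: P' = (I − K·H)·P̄ = [46041/130060 -279/9290; -279/9290 1507/4645]
step 1: x̄ = F·x = [9095/6503, -21412/32515]
step 1: P̄ = F·P·Fᵀ + Q = [204041/26012 86853/26012; 86853/26012 1099541/130060]
step 1: y = z − H·x̄ = [-124259/32515, 39542/4645]
step 1: S = H·P̄·Hᵀ + R = [19708109/130060 -242187/18580; -242187/18580 1288447/18580]
step 1: K = P̄·Hᵀ·S⁻¹ = [203264153/1344578693 -288590532/1344578693; 300657957/1344578693 190133276/1344578693]
step 1: x' = x̄ + K·y = [-1353000524/1344578693, -415864249/1344578693]
step 1: P' = (I − K·H)·P̄ = [458074708/1344578693 -34364268/1344578693; -34364268/1344578693 423786788/1344578693]
step 2: x̄ = F·x = [-3227273074/1344578693, -105407777/1344578693]
step 2: P̄ = F·P·Fᵀ + Q = [10263926819/1344578693 4294951800/1344578693; 4294951800/1344578693 11201234873/1344578693]
step 2: y = z − H·x̄ = [5426190786/1344578693, -13504739747/1344578693]
step 2: S = H·P̄·Hᵀ + R = [198784557505/1344578693 -15850910676/1344578693; -15850910676/1344578693 92363752728/1344578693]
step 2: K = P̄·Hᵀ·S⁻¹ = [56486161859/374120418218 -320940547781/1496481672872; 125442727654/561180627327 952254369559/6734167527924]
step 2: x' = x̄ + K·y = [543428459275/1496481672872, -4017367682101/6734167527924]
step 2: P' = (I − K·H)·P̄ = [509358876631/1496481672872 -19156527253/748240836436; -19156527253/748240836436 1061011402991/3367083763962]

step 0: x' = [25607/32515, 2239/4645], P' = [46041/130060 -279/9290; -279/9290 1507/4645]
step 1: x' = [-1353000524/1344578693, -415864249/1344578693], P' = [458074708/1344578693 -34364268/1344578693; -34364268/1344578693 423786788/1344578693]
step 2: x' = [543428459275/1496481672872, -4017367682101/6734167527924], P' = [509358876631/1496481672872 -19156527253/748240836436; -19156527253/748240836436 1061011402991/3367083763962]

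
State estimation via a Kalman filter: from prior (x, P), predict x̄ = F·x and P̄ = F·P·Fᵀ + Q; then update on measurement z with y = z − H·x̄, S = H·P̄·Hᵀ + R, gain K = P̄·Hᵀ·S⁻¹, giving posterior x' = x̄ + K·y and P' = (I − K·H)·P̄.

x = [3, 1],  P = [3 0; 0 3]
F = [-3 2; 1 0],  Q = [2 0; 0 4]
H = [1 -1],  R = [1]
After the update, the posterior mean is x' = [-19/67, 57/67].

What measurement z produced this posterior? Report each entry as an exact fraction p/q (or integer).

x̄ = F·x = [-7, 3]
P̄ = F·P·Fᵀ + Q = [41 -9; -9 7]
S = H·P̄·Hᵀ + R = [67]
K = P̄·Hᵀ·S⁻¹ = [50/67; -16/67]
x' − x̄ = [450/67, -144/67] = K·y
y = (KᵀK)⁻¹·Kᵀ·(x' − x̄) = [9]
z = y + H·x̄ = [9] + [-10] = [-1]

z = [-1]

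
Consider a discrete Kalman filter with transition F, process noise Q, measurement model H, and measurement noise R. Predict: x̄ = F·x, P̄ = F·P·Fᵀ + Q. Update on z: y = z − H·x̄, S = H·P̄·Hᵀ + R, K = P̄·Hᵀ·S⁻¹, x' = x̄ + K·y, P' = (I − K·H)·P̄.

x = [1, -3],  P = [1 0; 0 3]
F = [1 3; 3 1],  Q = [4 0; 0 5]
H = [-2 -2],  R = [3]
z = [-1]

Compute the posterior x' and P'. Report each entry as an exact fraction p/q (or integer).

x̄ = F·x = [-8, 0]
P̄ = F·P·Fᵀ + Q = [32 12; 12 17]
y = z − H·x̄ = [-17]
S = H·P̄·Hᵀ + R = [295]
K = P̄·Hᵀ·S⁻¹ = [-88/295; -58/295]
x' = x̄ + K·y = [-864/295, 986/295]
P' = (I − K·H)·P̄ = [1696/295 -1564/295; -1564/295 1651/295]

x' = [-864/295, 986/295]
P' = [1696/295 -1564/295; -1564/295 1651/295]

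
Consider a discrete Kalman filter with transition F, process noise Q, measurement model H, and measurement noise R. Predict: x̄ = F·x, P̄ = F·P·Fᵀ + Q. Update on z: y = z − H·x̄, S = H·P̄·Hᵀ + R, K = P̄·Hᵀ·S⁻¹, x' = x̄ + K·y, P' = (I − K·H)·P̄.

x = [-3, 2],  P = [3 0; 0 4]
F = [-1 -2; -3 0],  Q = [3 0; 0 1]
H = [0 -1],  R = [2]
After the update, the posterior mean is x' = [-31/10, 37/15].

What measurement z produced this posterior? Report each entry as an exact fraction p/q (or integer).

x̄ = F·x = [-1, 9]
P̄ = F·P·Fᵀ + Q = [22 9; 9 28]
S = H·P̄·Hᵀ + R = [30]
K = P̄·Hᵀ·S⁻¹ = [-3/10; -14/15]
x' − x̄ = [-21/10, -98/15] = K·y
y = (KᵀK)⁻¹·Kᵀ·(x' − x̄) = [7]
z = y + H·x̄ = [7] + [-9] = [-2]

z = [-2]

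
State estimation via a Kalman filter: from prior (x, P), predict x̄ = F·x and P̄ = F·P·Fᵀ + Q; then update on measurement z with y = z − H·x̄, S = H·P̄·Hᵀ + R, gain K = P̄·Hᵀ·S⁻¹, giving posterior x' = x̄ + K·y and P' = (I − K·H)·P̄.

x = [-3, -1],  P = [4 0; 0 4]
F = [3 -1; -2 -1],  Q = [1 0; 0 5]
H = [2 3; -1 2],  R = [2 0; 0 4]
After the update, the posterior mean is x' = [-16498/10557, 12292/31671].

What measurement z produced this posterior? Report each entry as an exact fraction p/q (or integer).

x̄ = F·x = [-8, 7]
P̄ = F·P·Fᵀ + Q = [41 -20; -20 25]
S = H·P̄·Hᵀ + R = [151 48; 48 225]
K = P̄·Hᵀ·S⁻¹ = [982/3519 -4429/10557; 1505/10557 8890/31671]
x' − x̄ = [67958/10557, -209405/31671] = K·y
y = (KᵀK)⁻¹·Kᵀ·(x' − x̄) = [-7, -20]
z = y + H·x̄ = [-7, -20] + [5, 22] = [-2, 2]

z = [-2, 2]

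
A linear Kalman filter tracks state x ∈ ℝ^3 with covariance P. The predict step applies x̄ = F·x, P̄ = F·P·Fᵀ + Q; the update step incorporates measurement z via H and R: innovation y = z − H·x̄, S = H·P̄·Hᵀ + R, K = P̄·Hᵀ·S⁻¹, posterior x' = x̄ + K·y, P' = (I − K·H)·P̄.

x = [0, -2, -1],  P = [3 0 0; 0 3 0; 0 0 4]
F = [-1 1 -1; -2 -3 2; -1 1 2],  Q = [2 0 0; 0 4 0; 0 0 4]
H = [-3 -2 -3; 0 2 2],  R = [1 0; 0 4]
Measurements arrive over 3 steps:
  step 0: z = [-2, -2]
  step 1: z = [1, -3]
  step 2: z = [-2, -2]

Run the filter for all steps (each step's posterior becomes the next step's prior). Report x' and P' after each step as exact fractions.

step 0: x̄ = F·x = [-1, 4, -4]
step 0: P̄ = F·P·Fᵀ + Q = [12 -11 -2; -11 59 13; -2 13 26]
step 0: y = z − H·x̄ = [-9, -2]
step 0: S = H·P̄·Hᵀ + R = [567 -444; -444 448]
step 0: K = P̄·Hᵀ·S⁻¹ = [-1891/7110 -3049/9480; 524/3555 554/1185; -1159/7110 119/9480]
step 0: x' = x̄ + K·y = [1931/948, 412/237, -2425/948]
step 0: P' = (I − K·H)·P̄ = [21473/14220 8299/3555 -42343/14220; 8299/3555 35393/3555 -32069/3555; -42343/14220 -32069/3555 128633/14220]
step 1: x̄ = F·x = [357/158, -1138/79, -1711/316]
step 1: P̄ = F·P·Fᵀ + Q = [11822/395 -6929/79 -13697/790; -6929/79 23377/79 5184/79; -13697/790 5184/79 36037/1580]
step 1: y = z − H·x̄ = [-11779/316, 5789/158]
step 1: S = H·P̄·Hᵀ + R = [1709773/1580 -1063669/790; -1063669/790 712517/395]
step 1: K = P̄·Hᵀ·S⁻¹ = [-6830578/27484363 -8299566/27484363; 5040867/27484363 29559199/54968726; -11145403/54968726 -5859445/109937452]
step 1: x' = x̄ + K·y = [12622906/27484363, -84601201/54968726, 20948637/109937452]
step 1: P' = (I − K·H)·P̄ = [19086497/27484363 631517/27484363 -17230649/27484363; 631517/27484363 95613015/27484363 -66053816/27484363; -17230649/27484363 -66053816/27484363 126248187/54968726]
step 2: x̄ = F·x = [-240642663/109937452, 112130308/27484363, -44449188/27484363]
step 2: P̄ = F·P·Fᵀ + Q = [658351263/54968726 -704551801/27484363 -61634876/27484363; -704551801/27484363 2237366137/27484363 372060998/27484363; -61634876/27484363 372060998/27484363 280577636/27484363]
step 2: y = z − H·x̄ = [-578150685/109937452, -190330966/27484363]
step 2: S = H·P̄·Hᵀ + R = [18730821829/54968726 -9756420282/27484363; -9756420282/27484363 13158200528/27484363]
step 2: K = P̄·Hᵀ·S⁻¹ = [-63402192017/255092487691 -153436689297/510184975382; 46961731085/255092487691 543985904595/1020369950764; -51839941226/255092487691 -26265875521/510184975382]
step 2: x' = x̄ + K·y = [306332293233/255092487691, -592115700641/1020369950764, -97962963875/510184975382]
step 2: P' = (I − K·H)·P̄ = [176876200927/255092487691 6916342873/255092487691 -160353032170/255092487691; 6916342873/255092487691 1767379233193/510184975382 -611696664299/255092487691; -160353032170/255092487691 -611696664299/255092487691 585430788778/255092487691]

step 0: x' = [1931/948, 412/237, -2425/948], P' = [21473/14220 8299/3555 -42343/14220; 8299/3555 35393/3555 -32069/3555; -42343/14220 -32069/3555 128633/14220]
step 1: x' = [12622906/27484363, -84601201/54968726, 20948637/109937452], P' = [19086497/27484363 631517/27484363 -17230649/27484363; 631517/27484363 95613015/27484363 -66053816/27484363; -17230649/27484363 -66053816/27484363 126248187/54968726]
step 2: x' = [306332293233/255092487691, -592115700641/1020369950764, -97962963875/510184975382], P' = [176876200927/255092487691 6916342873/255092487691 -160353032170/255092487691; 6916342873/255092487691 1767379233193/510184975382 -611696664299/255092487691; -160353032170/255092487691 -611696664299/255092487691 585430788778/255092487691]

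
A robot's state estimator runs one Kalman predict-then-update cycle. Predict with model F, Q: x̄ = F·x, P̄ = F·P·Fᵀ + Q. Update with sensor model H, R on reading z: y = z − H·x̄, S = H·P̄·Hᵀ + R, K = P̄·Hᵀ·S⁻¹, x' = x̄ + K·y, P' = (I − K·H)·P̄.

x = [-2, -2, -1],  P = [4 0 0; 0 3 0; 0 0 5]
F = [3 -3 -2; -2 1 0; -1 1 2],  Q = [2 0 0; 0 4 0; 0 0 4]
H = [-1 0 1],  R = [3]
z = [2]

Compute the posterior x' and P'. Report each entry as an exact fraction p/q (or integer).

x̄ = F·x = [2, 2, -2]
P̄ = F·P·Fᵀ + Q = [85 -33 -41; -33 23 11; -41 11 31]
y = z − H·x̄ = [6]
S = H·P̄·Hᵀ + R = [201]
K = P̄·Hᵀ·S⁻¹ = [-42/67; 44/201; 24/67]
x' = x̄ + K·y = [-118/67, 222/67, 10/67]
P' = (I − K·H)·P̄ = [403/67 -363/67 277/67; -363/67 2687/201 -319/67; 277/67 -319/67 349/67]

x' = [-118/67, 222/67, 10/67]
P' = [403/67 -363/67 277/67; -363/67 2687/201 -319/67; 277/67 -319/67 349/67]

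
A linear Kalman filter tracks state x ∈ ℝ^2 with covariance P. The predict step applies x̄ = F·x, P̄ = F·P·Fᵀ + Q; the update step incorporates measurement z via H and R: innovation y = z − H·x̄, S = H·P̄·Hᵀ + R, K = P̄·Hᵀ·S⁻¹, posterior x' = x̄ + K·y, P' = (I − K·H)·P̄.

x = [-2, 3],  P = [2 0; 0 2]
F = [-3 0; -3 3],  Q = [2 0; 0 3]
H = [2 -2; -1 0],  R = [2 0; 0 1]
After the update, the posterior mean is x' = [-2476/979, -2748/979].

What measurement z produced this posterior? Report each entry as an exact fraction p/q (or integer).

z = [1, 3]

x̄ = F·x = [6, 15]
P̄ = F·P·Fᵀ + Q = [20 18; 18 39]
S = H·P̄·Hᵀ + R = [94 -4; -4 21]
K = P̄·Hᵀ·S⁻¹ = [2/979 -932/979; -477/979 -930/979]
x' − x̄ = [-8350/979, -17433/979] = K·y
y = (KᵀK)⁻¹·Kᵀ·(x' − x̄) = [19, 9]
z = y + H·x̄ = [19, 9] + [-18, -6] = [1, 3]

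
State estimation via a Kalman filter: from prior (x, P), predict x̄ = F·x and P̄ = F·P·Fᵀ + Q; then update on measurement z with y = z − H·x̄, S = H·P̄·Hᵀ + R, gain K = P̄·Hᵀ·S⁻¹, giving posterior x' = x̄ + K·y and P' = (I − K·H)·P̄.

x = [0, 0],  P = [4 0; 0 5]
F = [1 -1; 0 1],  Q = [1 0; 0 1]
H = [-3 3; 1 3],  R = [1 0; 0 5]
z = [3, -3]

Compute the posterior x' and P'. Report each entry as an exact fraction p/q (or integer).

x' = [-2740/2083, -688/2083]
P' = [1940/6249 1445/6249; 1445/6249 1640/6249]

x̄ = F·x = [0, 0]
P̄ = F·P·Fᵀ + Q = [10 -5; -5 6]
y = z − H·x̄ = [3, -3]
S = H·P̄·Hᵀ + R = [235 54; 54 39]
K = P̄·Hᵀ·S⁻¹ = [-495/2083 1255/6249; 195/2083 1273/6249]
x' = x̄ + K·y = [-2740/2083, -688/2083]
P' = (I − K·H)·P̄ = [1940/6249 1445/6249; 1445/6249 1640/6249]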